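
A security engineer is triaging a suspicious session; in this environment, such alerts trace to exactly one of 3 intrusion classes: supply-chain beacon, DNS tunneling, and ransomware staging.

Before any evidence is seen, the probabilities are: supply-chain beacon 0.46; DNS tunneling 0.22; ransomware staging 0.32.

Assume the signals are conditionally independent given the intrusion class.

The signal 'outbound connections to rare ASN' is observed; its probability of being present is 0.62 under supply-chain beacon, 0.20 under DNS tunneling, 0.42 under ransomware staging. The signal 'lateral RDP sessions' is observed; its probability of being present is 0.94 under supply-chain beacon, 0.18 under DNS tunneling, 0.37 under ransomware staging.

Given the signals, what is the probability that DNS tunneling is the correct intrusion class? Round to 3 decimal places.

For each hypothesis, the unnormalized posterior weight is prior × product of the signal likelihoods:
  supply-chain beacon: 0.46 × 0.62 × 0.94 = 0.26809
  DNS tunneling: 0.22 × 0.20 × 0.18 = 0.00792
  ransomware staging: 0.32 × 0.42 × 0.37 = 0.049728
Marginal likelihood of the evidence = 0.32574.
P(DNS tunneling | evidence) = 0.00792 / 0.32574 ≈ 0.024.

0.024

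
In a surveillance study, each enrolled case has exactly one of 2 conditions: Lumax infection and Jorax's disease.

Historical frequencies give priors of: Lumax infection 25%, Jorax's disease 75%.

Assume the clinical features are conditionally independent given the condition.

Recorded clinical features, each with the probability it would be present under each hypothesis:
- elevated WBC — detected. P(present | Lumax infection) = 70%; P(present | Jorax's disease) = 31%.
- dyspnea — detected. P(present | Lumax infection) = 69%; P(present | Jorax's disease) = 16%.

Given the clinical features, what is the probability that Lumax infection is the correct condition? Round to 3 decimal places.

0.764

Multiply each prior by the joint likelihood of the clinical feature pattern:
  Lumax infection: 0.25 × 0.70 × 0.69 = 0.12075
  Jorax's disease: 0.75 × 0.31 × 0.16 = 0.0372
Marginal likelihood of the evidence = 0.15795.
P(Lumax infection | evidence) = 0.12075 / 0.15795 ≈ 0.764.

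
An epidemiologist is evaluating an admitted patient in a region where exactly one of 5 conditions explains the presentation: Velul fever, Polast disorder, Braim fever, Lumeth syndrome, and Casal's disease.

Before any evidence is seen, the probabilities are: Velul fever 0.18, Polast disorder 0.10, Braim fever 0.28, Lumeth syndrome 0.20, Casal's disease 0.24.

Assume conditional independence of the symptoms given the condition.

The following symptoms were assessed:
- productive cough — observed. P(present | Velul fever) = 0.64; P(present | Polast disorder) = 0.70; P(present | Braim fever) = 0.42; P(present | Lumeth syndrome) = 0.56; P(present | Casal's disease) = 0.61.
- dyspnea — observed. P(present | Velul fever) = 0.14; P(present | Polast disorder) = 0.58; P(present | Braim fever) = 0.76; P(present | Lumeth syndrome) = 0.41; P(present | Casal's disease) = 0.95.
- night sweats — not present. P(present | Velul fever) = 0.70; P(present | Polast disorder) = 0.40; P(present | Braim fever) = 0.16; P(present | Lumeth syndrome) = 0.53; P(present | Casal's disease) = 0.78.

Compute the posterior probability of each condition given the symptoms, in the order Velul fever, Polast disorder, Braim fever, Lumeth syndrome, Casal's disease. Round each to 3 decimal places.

0.031, 0.156, 0.480, 0.138, 0.196

For each hypothesis, the unnormalized posterior weight is prior × product of the symptom likelihoods (using 1 − P(present | H) for each absent symptom):
  Velul fever: 0.18 × 0.64 × 0.14 × (1 − 0.70) = 0.0048384
  Polast disorder: 0.10 × 0.70 × 0.58 × (1 − 0.40) = 0.02436
  Braim fever: 0.28 × 0.42 × 0.76 × (1 − 0.16) = 0.075076
  Lumeth syndrome: 0.20 × 0.56 × 0.41 × (1 − 0.53) = 0.021582
  Casal's disease: 0.24 × 0.61 × 0.95 × (1 − 0.78) = 0.030598
Marginal likelihood of the evidence = 0.15645.
P(Velul fever | evidence) = 0.0048384 / 0.15645 ≈ 0.031
P(Polast disorder | evidence) = 0.02436 / 0.15645 ≈ 0.156
P(Braim fever | evidence) = 0.075076 / 0.15645 ≈ 0.480
P(Lumeth syndrome | evidence) = 0.021582 / 0.15645 ≈ 0.138
P(Casal's disease | evidence) = 0.030598 / 0.15645 ≈ 0.196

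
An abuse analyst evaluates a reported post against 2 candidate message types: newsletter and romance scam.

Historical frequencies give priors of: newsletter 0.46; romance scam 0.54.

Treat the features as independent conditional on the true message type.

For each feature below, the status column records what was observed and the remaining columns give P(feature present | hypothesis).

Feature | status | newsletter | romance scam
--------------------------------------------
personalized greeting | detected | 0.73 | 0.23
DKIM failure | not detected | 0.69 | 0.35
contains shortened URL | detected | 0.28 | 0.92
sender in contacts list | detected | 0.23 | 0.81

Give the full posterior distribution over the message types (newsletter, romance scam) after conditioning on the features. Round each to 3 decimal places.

Multiply each prior by the joint likelihood of the feature pattern (using 1 − P(present | H) for each absent feature):
  newsletter: 0.46 × 0.73 × (1 − 0.69) × 0.28 × 0.23 = 0.0067039
  romance scam: 0.54 × 0.23 × (1 − 0.35) × 0.92 × 0.81 = 0.06016
Normalizing constant Z = 0.0067039 + 0.06016 = 0.066864.
P(newsletter | evidence) = 0.0067039 / 0.066864 ≈ 0.100
P(romance scam | evidence) = 0.06016 / 0.066864 ≈ 0.900

0.100, 0.900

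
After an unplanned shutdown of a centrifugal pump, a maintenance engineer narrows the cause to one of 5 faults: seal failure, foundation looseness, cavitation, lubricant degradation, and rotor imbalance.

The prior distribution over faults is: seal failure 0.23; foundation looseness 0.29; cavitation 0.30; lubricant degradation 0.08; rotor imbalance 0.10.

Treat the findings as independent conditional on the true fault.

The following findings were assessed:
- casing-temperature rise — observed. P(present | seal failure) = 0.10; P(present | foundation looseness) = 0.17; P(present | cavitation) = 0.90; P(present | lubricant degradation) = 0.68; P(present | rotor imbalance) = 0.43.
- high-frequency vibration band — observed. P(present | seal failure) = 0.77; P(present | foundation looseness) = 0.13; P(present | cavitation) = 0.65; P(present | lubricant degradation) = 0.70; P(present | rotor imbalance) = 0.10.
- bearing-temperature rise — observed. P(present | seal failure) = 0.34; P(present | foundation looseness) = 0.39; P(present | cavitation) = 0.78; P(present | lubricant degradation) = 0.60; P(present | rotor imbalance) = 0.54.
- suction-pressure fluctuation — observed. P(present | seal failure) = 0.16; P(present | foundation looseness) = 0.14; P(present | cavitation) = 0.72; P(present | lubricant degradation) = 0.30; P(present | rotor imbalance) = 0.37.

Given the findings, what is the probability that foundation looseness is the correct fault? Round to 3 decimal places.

0.003

By Bayes' rule with conditional independence, the unnormalized weight for each hypothesis is prior × ∏ likelihoods:
  seal failure: 0.23 × 0.10 × 0.77 × 0.34 × 0.16 = 0.00096342
  foundation looseness: 0.29 × 0.17 × 0.13 × 0.39 × 0.14 = 0.00034993
  cavitation: 0.30 × 0.90 × 0.65 × 0.78 × 0.72 = 0.098561
  lubricant degradation: 0.08 × 0.68 × 0.70 × 0.60 × 0.30 = 0.0068544
  rotor imbalance: 0.10 × 0.43 × 0.10 × 0.54 × 0.37 = 0.00085914
Normalizing constant Z = 0.00096342 + 0.00034993 + 0.098561 + 0.0068544 + 0.00085914 = 0.10759.
P(foundation looseness | evidence) = 0.00034993 / 0.10759 ≈ 0.003.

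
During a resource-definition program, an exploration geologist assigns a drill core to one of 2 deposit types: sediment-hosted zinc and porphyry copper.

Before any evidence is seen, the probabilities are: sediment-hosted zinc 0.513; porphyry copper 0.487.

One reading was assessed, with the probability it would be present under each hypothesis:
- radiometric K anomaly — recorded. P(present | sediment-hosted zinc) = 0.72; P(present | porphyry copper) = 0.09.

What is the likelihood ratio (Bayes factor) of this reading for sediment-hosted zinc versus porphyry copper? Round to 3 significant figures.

Likelihood of this reading under each hypothesis:
  sediment-hosted zinc: 0.72
  porphyry copper: 0.09
Bayes factor = 0.72 / 0.09 ≈ 8.00

8.00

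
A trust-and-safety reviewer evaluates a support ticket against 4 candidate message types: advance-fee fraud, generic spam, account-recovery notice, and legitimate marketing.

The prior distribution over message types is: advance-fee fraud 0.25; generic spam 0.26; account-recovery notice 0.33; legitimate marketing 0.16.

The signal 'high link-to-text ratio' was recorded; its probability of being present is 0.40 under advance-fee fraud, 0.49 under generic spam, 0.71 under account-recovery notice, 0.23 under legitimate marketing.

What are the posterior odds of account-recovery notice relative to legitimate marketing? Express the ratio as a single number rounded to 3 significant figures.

6.37

Unnormalized posterior weight (prior times the signal likelihood) for each of the two hypotheses:
  account-recovery notice: 0.33 × 0.71 = 0.2343
  legitimate marketing: 0.16 × 0.23 = 0.0368
Odds(account-recovery notice : legitimate marketing) = 0.2343 / 0.0368 ≈ 6.37.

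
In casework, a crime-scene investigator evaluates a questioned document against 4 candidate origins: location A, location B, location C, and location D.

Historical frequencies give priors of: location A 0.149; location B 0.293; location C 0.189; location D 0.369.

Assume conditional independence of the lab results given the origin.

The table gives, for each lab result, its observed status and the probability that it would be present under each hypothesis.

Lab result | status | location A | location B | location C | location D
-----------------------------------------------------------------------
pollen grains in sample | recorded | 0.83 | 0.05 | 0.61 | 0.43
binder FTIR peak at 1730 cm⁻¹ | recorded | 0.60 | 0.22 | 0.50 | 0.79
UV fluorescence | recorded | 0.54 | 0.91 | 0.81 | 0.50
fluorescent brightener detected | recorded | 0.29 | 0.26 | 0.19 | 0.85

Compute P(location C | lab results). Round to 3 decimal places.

Multiply each prior by the joint likelihood of the lab result pattern:
  location A: 0.149 × 0.83 × 0.60 × 0.54 × 0.29 = 0.01162
  location B: 0.293 × 0.05 × 0.22 × 0.91 × 0.26 = 0.00076256
  location C: 0.189 × 0.61 × 0.50 × 0.81 × 0.19 = 0.0088716
  location D: 0.369 × 0.43 × 0.79 × 0.50 × 0.85 = 0.053273
The unnormalized weights sum to 0.074528.
P(location C | evidence) = 0.0088716 / 0.074528 ≈ 0.119.

0.119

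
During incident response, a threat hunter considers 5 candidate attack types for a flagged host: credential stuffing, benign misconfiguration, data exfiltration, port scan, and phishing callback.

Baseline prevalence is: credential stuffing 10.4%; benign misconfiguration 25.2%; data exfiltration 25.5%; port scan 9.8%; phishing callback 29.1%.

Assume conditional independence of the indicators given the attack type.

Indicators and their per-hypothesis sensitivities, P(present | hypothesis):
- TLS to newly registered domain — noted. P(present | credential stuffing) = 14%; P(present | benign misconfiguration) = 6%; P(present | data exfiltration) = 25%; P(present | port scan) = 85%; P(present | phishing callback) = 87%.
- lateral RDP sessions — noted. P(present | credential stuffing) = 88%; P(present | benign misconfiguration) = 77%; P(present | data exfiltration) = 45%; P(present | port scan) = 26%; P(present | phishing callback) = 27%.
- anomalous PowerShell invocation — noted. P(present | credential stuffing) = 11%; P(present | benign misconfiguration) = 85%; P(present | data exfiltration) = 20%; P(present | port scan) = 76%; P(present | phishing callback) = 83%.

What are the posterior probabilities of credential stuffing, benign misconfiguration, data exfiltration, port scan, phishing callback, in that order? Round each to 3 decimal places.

For each hypothesis, the unnormalized posterior weight is prior × product of the indicator likelihoods:
  credential stuffing: 0.104 × 0.14 × 0.88 × 0.11 = 0.0014094
  benign misconfiguration: 0.252 × 0.06 × 0.77 × 0.85 = 0.009896
  data exfiltration: 0.255 × 0.25 × 0.45 × 0.20 = 0.0057375
  port scan: 0.098 × 0.85 × 0.26 × 0.76 = 0.01646
  phishing callback: 0.291 × 0.87 × 0.27 × 0.83 = 0.056735
Marginal likelihood of the evidence = 0.090238.
P(credential stuffing | evidence) = 0.0014094 / 0.090238 ≈ 0.016
P(benign misconfiguration | evidence) = 0.009896 / 0.090238 ≈ 0.110
P(data exfiltration | evidence) = 0.0057375 / 0.090238 ≈ 0.064
P(port scan | evidence) = 0.01646 / 0.090238 ≈ 0.182
P(phishing callback | evidence) = 0.056735 / 0.090238 ≈ 0.629

0.016, 0.110, 0.064, 0.182, 0.629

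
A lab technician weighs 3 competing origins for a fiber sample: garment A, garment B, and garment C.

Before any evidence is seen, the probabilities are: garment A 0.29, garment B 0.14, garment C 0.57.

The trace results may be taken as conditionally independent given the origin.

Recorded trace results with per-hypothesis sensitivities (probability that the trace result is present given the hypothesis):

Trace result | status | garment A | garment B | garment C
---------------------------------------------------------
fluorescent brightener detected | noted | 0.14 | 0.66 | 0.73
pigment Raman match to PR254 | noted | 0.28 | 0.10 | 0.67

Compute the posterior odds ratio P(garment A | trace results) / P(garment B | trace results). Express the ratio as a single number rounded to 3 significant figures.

The normalizing constant cancels in an odds ratio, so compute prior × likelihood for the two hypotheses only:
  garment A: 0.29 × 0.14 × 0.28 = 0.011368
  garment B: 0.14 × 0.66 × 0.10 = 0.00924
Odds(garment A : garment B) = 0.011368 / 0.00924 ≈ 1.23.

1.23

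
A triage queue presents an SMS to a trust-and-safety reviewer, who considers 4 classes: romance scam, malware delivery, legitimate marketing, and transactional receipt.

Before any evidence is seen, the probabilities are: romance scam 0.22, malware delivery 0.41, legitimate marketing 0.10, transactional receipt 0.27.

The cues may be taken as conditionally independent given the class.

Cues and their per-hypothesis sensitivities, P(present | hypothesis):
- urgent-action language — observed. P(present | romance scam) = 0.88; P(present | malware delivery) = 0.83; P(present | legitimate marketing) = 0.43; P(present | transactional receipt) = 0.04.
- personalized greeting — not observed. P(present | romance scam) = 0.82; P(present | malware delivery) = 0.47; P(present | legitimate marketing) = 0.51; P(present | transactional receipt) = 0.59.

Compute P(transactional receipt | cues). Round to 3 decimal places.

By Bayes' rule with conditional independence, the unnormalized weight for each hypothesis is prior × ∏ likelihoods (using 1 − P(present | H) for each absent cue):
  romance scam: 0.22 × 0.88 × (1 − 0.82) = 0.034848
  malware delivery: 0.41 × 0.83 × (1 − 0.47) = 0.18036
  legitimate marketing: 0.10 × 0.43 × (1 − 0.51) = 0.02107
  transactional receipt: 0.27 × 0.04 × (1 − 0.59) = 0.004428
The unnormalized weights sum to 0.2407.
P(transactional receipt | evidence) = 0.004428 / 0.2407 ≈ 0.018.

0.018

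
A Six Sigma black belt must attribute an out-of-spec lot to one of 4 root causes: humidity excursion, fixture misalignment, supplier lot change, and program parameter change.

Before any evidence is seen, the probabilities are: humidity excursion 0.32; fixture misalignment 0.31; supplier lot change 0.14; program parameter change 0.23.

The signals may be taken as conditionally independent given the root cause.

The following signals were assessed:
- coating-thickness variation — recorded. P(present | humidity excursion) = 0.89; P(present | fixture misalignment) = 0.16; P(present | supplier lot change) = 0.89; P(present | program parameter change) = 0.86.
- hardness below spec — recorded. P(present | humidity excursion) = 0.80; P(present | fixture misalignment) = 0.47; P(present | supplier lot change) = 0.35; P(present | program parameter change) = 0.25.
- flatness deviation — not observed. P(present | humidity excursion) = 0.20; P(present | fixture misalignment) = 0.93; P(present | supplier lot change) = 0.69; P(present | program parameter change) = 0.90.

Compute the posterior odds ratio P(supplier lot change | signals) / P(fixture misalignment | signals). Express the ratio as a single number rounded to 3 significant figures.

Posterior odds equal prior odds times the likelihood ratio; only the two competing hypotheses matter (using 1 − P(present | H) for each absent signal).
  supplier lot change: 0.14 × 0.89 × 0.35 × (1 − 0.69) = 0.013519
  fixture misalignment: 0.31 × 0.16 × 0.47 × (1 − 0.93) = 0.0016318
Odds(supplier lot change : fixture misalignment) = 0.013519 / 0.0016318 ≈ 8.28.

8.28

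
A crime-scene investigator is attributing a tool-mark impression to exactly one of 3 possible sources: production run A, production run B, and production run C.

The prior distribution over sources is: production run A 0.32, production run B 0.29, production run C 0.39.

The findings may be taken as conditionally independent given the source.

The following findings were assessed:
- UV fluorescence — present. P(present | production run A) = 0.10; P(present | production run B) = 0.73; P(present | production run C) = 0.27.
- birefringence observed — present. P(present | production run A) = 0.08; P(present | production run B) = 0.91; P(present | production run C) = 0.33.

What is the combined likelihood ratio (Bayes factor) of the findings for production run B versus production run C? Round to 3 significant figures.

7.46

Take the product of per-finding likelihoods under each hypothesis, then divide.
  production run B: 0.73 × 0.91 = 0.6643
  production run C: 0.27 × 0.33 = 0.0891
Bayes factor = 0.6643 / 0.0891 ≈ 7.46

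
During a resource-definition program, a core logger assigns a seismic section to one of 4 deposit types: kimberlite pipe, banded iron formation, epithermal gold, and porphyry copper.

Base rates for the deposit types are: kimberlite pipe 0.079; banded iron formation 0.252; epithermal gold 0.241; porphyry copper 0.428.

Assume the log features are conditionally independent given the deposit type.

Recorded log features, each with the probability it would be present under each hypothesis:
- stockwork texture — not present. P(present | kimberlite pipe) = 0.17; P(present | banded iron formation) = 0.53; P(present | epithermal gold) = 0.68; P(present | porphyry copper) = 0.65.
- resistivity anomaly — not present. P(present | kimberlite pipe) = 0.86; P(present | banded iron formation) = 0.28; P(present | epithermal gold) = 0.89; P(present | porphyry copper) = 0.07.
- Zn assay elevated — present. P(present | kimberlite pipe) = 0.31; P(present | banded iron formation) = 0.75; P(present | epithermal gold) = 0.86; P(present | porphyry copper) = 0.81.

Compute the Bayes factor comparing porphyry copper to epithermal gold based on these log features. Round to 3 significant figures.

8.71

Joint likelihood of the log feature pattern under each hypothesis (using 1 − P(present | H) for each absent log feature):
  porphyry copper: (1 − 0.65) × (1 − 0.07) × 0.81 = 0.26365
  epithermal gold: (1 − 0.68) × (1 − 0.89) × 0.86 = 0.030272
Bayes factor = 0.26365 / 0.030272 ≈ 8.71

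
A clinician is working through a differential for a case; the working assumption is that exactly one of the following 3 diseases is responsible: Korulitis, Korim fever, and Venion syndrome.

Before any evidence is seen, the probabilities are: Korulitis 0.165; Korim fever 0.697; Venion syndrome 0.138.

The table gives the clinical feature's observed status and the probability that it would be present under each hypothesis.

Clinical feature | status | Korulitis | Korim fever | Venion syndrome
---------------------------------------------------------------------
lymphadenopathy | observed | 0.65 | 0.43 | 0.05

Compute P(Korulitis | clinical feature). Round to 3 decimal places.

For each hypothesis, the unnormalized posterior weight is prior × likelihood:
  Korulitis: 0.165 × 0.65 = 0.10725
  Korim fever: 0.697 × 0.43 = 0.29971
  Venion syndrome: 0.138 × 0.05 = 0.0069
Normalizing constant Z = 0.10725 + 0.29971 + 0.0069 = 0.41386.
P(Korulitis | evidence) = 0.10725 / 0.41386 ≈ 0.259.

0.259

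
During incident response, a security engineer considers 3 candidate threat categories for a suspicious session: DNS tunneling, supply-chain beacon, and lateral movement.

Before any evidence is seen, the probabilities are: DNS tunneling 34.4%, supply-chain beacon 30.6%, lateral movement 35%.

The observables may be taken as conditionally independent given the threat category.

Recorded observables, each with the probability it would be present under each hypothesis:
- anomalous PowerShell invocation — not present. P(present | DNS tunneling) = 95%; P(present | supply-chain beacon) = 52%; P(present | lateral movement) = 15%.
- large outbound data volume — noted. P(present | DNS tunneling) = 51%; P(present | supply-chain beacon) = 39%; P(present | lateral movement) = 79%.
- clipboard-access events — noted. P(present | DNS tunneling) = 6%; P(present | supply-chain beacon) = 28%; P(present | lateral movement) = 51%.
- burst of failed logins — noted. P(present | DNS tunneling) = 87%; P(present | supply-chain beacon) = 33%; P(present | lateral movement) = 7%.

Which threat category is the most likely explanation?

lateral movement

By Bayes' rule with conditional independence, the unnormalized weight for each hypothesis is prior × ∏ likelihoods (using 1 − P(present | H) for each absent observable):
  DNS tunneling: 0.344 × (1 − 0.95) × 0.51 × 0.06 × 0.87 = 0.0004579
  supply-chain beacon: 0.306 × (1 − 0.52) × 0.39 × 0.28 × 0.33 = 0.005293
  lateral movement: 0.350 × (1 − 0.15) × 0.79 × 0.51 × 0.07 = 0.0083904
Marginal likelihood of the evidence = 0.014141.
P(DNS tunneling | evidence) ≈ 0.0004579 / 0.014141 ≈ 0.032
P(supply-chain beacon | evidence) ≈ 0.005293 / 0.014141 ≈ 0.374
P(lateral movement | evidence) ≈ 0.0083904 / 0.014141 ≈ 0.593
The largest is 0.593, so lateral movement is most probable.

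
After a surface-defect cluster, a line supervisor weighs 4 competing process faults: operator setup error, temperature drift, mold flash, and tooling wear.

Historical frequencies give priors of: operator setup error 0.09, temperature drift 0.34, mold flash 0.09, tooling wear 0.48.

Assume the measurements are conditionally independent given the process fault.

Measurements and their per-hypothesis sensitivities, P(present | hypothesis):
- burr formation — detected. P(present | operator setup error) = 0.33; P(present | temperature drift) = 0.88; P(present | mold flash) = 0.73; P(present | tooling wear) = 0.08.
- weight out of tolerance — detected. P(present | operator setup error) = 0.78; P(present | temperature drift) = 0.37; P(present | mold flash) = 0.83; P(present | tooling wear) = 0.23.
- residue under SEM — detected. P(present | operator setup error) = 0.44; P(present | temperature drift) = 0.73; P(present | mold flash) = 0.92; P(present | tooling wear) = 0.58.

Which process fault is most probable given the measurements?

temperature drift

By Bayes' rule with conditional independence, the unnormalized weight for each hypothesis is prior × ∏ likelihoods:
  operator setup error: 0.09 × 0.33 × 0.78 × 0.44 = 0.010193
  temperature drift: 0.34 × 0.88 × 0.37 × 0.73 = 0.080814
  mold flash: 0.09 × 0.73 × 0.83 × 0.92 = 0.050169
  tooling wear: 0.48 × 0.08 × 0.23 × 0.58 = 0.0051226
Normalizing constant Z = 0.010193 + 0.080814 + 0.050169 + 0.0051226 = 0.1463.
P(operator setup error | evidence) ≈ 0.010193 / 0.1463 ≈ 0.070
P(temperature drift | evidence) ≈ 0.080814 / 0.1463 ≈ 0.552
P(mold flash | evidence) ≈ 0.050169 / 0.1463 ≈ 0.343
P(tooling wear | evidence) ≈ 0.0051226 / 0.1463 ≈ 0.035
The largest is 0.552, so temperature drift is most probable.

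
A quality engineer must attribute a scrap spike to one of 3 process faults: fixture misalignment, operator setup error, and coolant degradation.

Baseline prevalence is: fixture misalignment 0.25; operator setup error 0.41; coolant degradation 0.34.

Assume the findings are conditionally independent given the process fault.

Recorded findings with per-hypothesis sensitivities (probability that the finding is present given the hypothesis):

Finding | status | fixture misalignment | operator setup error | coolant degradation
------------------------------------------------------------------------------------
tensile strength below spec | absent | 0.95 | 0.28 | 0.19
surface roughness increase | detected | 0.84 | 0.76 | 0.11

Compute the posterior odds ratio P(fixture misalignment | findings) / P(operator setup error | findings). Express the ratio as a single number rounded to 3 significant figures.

Unnormalized posterior weight (prior times the finding likelihoods) for each of the two hypotheses (using 1 − P(present | H) for each absent finding):
  fixture misalignment: 0.25 × (1 − 0.95) × 0.84 = 0.0105
  operator setup error: 0.41 × (1 − 0.28) × 0.76 = 0.22435
Odds(fixture misalignment : operator setup error) = 0.0105 / 0.22435 ≈ 0.0468.

0.0468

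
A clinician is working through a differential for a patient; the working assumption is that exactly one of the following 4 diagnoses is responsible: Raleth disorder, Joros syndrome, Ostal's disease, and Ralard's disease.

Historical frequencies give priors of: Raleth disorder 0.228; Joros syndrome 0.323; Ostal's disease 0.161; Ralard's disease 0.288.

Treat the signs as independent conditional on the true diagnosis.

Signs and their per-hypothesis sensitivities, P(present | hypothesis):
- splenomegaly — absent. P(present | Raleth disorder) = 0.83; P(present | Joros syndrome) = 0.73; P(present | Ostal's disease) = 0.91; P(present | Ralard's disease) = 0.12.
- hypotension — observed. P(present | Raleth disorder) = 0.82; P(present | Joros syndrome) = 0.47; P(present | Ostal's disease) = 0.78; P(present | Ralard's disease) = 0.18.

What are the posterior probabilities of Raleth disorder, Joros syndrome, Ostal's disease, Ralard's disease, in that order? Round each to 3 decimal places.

0.245, 0.316, 0.087, 0.352

By Bayes' rule with conditional independence, the unnormalized weight for each hypothesis is prior × ∏ likelihoods (using 1 − P(present | H) for each absent sign):
  Raleth disorder: 0.228 × (1 − 0.83) × 0.82 = 0.031783
  Joros syndrome: 0.323 × (1 − 0.73) × 0.47 = 0.040989
  Ostal's disease: 0.161 × (1 − 0.91) × 0.78 = 0.011302
  Ralard's disease: 0.288 × (1 − 0.12) × 0.18 = 0.045619
Marginal likelihood of the evidence = 0.12969.
P(Raleth disorder | evidence) = 0.031783 / 0.12969 ≈ 0.245
P(Joros syndrome | evidence) = 0.040989 / 0.12969 ≈ 0.316
P(Ostal's disease | evidence) = 0.011302 / 0.12969 ≈ 0.087
P(Ralard's disease | evidence) = 0.045619 / 0.12969 ≈ 0.352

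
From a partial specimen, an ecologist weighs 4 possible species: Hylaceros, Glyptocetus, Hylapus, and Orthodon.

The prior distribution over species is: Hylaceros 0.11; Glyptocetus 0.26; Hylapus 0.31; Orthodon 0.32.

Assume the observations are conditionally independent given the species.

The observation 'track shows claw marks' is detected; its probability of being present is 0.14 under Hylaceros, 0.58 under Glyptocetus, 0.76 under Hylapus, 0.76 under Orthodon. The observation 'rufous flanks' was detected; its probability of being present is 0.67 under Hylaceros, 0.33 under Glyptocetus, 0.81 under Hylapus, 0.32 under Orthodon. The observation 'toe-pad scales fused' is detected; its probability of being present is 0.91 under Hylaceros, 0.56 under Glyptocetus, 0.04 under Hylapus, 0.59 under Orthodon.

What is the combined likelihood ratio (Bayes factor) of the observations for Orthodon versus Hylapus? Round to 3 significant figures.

5.83

Joint likelihood of the evidence pattern under each hypothesis:
  Orthodon: 0.76 × 0.32 × 0.59 = 0.14349
  Hylapus: 0.76 × 0.81 × 0.04 = 0.024624
Bayes factor = 0.14349 / 0.024624 ≈ 5.83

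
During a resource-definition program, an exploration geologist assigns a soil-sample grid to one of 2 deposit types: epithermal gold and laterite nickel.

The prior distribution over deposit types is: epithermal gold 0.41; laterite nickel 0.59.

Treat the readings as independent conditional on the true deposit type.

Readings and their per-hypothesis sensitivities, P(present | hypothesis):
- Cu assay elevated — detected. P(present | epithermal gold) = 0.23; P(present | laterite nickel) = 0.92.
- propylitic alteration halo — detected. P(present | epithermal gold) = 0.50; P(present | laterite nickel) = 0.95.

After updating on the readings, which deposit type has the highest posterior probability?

laterite nickel

By Bayes' rule with conditional independence, the unnormalized weight for each hypothesis is prior × ∏ likelihoods:
  epithermal gold: 0.41 × 0.23 × 0.50 = 0.04715
  laterite nickel: 0.59 × 0.92 × 0.95 = 0.51566
Normalizing constant Z = 0.04715 + 0.51566 = 0.56281.
P(epithermal gold | evidence) ≈ 0.04715 / 0.56281 ≈ 0.084
P(laterite nickel | evidence) ≈ 0.51566 / 0.56281 ≈ 0.916
The largest is 0.916, so laterite nickel is most probable.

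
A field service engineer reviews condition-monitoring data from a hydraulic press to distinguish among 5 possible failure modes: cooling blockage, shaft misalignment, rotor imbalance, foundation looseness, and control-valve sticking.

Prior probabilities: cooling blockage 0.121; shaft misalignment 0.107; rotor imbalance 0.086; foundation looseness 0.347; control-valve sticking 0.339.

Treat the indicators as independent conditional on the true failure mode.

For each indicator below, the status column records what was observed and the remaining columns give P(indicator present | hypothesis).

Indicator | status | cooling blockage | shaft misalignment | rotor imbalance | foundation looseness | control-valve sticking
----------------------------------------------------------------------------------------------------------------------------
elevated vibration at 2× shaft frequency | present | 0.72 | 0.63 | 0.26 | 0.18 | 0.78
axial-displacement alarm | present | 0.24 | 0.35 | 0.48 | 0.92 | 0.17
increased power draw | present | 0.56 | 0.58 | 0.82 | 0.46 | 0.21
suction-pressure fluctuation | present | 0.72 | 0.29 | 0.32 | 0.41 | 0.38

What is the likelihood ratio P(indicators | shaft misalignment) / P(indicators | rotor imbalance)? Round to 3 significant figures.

The Bayes factor is the ratio of the joint likelihoods of the indicator pattern under the two hypotheses.
  shaft misalignment: 0.63 × 0.35 × 0.58 × 0.29 = 0.037088
  rotor imbalance: 0.26 × 0.48 × 0.82 × 0.32 = 0.032748
Bayes factor = 0.037088 / 0.032748 ≈ 1.13

1.13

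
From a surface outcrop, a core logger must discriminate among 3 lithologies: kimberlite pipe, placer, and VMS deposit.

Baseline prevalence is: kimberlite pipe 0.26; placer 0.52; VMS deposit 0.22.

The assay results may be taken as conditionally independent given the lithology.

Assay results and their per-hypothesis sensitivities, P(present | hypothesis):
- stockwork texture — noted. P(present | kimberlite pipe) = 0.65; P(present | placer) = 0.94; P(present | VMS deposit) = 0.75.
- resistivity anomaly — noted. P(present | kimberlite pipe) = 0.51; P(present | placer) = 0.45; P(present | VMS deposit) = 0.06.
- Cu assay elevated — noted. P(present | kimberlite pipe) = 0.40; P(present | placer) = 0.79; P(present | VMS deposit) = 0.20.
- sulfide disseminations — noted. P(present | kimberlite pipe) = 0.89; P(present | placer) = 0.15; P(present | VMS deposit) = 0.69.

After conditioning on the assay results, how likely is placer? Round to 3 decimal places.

0.449

Multiply each prior by the joint likelihood of the assay result pattern:
  kimberlite pipe: 0.26 × 0.65 × 0.51 × 0.40 × 0.89 = 0.030684
  placer: 0.52 × 0.94 × 0.45 × 0.79 × 0.15 = 0.026065
  VMS deposit: 0.22 × 0.75 × 0.06 × 0.20 × 0.69 = 0.0013662
The unnormalized weights sum to 0.058115.
P(placer | evidence) = 0.026065 / 0.058115 ≈ 0.449.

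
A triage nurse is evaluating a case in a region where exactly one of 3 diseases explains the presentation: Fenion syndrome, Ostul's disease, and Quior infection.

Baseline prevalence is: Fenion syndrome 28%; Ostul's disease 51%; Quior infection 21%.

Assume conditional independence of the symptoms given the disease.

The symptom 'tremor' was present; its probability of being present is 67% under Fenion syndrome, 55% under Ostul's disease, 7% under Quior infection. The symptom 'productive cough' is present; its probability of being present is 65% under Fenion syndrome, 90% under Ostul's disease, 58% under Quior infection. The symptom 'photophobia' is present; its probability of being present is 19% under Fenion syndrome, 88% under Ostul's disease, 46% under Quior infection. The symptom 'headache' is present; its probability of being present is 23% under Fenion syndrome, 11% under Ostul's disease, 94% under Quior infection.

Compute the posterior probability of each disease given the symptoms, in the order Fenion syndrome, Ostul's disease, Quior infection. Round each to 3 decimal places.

Multiply each prior by the joint likelihood of the symptom pattern:
  Fenion syndrome: 0.28 × 0.67 × 0.65 × 0.19 × 0.23 = 0.0053288
  Ostul's disease: 0.51 × 0.55 × 0.90 × 0.88 × 0.11 = 0.024437
  Quior infection: 0.21 × 0.07 × 0.58 × 0.46 × 0.94 = 0.0036866
Marginal likelihood of the evidence = 0.033453.
P(Fenion syndrome | evidence) = 0.0053288 / 0.033453 ≈ 0.159
P(Ostul's disease | evidence) = 0.024437 / 0.033453 ≈ 0.731
P(Quior infection | evidence) = 0.0036866 / 0.033453 ≈ 0.110

0.159, 0.731, 0.110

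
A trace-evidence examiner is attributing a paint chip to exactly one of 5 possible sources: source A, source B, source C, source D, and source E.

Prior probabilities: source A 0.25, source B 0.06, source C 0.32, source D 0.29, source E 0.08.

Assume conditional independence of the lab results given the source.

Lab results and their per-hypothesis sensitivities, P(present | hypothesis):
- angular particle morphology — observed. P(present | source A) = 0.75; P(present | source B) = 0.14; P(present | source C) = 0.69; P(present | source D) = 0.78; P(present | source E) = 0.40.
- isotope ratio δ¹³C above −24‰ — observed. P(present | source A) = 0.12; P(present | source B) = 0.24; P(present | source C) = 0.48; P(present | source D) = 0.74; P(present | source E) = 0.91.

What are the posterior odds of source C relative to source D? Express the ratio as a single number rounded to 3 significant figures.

Unnormalized posterior weight (prior times the lab result likelihoods) for each of the two hypotheses:
  source C: 0.32 × 0.69 × 0.48 = 0.10598
  source D: 0.29 × 0.78 × 0.74 = 0.16739
Odds(source C : source D) = 0.10598 / 0.16739 ≈ 0.633.

0.633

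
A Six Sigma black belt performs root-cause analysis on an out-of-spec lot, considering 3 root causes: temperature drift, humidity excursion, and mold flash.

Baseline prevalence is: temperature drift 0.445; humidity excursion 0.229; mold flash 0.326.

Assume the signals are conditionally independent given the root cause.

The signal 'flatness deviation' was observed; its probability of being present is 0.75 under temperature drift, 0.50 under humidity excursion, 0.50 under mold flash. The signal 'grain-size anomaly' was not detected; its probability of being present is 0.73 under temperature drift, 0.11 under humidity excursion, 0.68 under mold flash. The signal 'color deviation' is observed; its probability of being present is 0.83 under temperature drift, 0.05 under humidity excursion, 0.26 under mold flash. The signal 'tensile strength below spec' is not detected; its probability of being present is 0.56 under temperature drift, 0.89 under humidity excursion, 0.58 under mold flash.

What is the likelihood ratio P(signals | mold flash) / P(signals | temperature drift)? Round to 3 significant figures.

Take the product of per-signal likelihoods under each hypothesis (using 1 − P(present | H) for each absent signal), then divide.
  mold flash: 0.50 × (1 − 0.68) × 0.26 × (1 − 0.58) = 0.017472
  temperature drift: 0.75 × (1 − 0.73) × 0.83 × (1 − 0.56) = 0.073953
Bayes factor = 0.017472 / 0.073953 ≈ 0.236

0.236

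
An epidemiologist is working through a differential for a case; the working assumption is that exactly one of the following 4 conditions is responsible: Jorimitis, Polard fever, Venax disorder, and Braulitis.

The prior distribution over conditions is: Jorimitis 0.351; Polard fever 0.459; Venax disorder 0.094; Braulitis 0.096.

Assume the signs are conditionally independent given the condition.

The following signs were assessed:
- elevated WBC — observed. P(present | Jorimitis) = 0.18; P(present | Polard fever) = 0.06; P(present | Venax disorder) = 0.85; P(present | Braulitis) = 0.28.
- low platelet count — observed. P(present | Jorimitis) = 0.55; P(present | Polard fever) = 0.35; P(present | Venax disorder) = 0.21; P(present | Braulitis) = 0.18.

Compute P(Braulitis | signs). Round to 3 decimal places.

By Bayes' rule with conditional independence, the unnormalized weight for each hypothesis is prior × ∏ likelihoods:
  Jorimitis: 0.351 × 0.18 × 0.55 = 0.034749
  Polard fever: 0.459 × 0.06 × 0.35 = 0.009639
  Venax disorder: 0.094 × 0.85 × 0.21 = 0.016779
  Braulitis: 0.096 × 0.28 × 0.18 = 0.0048384
The unnormalized weights sum to 0.066005.
P(Braulitis | evidence) = 0.0048384 / 0.066005 ≈ 0.073.

0.073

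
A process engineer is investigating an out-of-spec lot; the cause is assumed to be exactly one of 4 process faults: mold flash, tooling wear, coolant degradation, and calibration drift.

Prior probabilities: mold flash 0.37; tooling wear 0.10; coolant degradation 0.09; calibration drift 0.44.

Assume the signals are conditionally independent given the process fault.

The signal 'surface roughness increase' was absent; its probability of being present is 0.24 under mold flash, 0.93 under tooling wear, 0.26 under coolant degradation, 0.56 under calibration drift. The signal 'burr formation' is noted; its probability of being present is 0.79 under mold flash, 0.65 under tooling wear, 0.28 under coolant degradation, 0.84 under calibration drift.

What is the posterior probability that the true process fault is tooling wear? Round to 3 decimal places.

For each hypothesis, the unnormalized posterior weight is prior × product of the signal likelihoods (using 1 − P(present | H) for each absent signal):
  mold flash: 0.37 × (1 − 0.24) × 0.79 = 0.22215
  tooling wear: 0.10 × (1 − 0.93) × 0.65 = 0.00455
  coolant degradation: 0.09 × (1 − 0.26) × 0.28 = 0.018648
  calibration drift: 0.44 × (1 − 0.56) × 0.84 = 0.16262
The unnormalized weights sum to 0.40797.
P(tooling wear | evidence) = 0.00455 / 0.40797 ≈ 0.011.

0.011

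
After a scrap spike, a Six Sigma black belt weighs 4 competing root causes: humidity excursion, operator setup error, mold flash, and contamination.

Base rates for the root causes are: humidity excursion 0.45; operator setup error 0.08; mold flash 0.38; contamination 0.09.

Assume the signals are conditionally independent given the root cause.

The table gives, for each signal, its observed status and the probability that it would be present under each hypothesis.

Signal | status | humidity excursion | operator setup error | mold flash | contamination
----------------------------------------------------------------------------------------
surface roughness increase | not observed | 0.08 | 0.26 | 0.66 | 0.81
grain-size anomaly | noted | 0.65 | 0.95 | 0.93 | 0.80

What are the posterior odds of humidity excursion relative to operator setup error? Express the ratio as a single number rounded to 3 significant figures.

4.78

Posterior odds equal prior odds times the likelihood ratio; only the two competing hypotheses matter (using 1 − P(present | H) for each absent signal).
  humidity excursion: 0.45 × (1 − 0.08) × 0.65 = 0.2691
  operator setup error: 0.08 × (1 − 0.26) × 0.95 = 0.05624
Posterior odds = 0.2691 / 0.05624 ≈ 4.78.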